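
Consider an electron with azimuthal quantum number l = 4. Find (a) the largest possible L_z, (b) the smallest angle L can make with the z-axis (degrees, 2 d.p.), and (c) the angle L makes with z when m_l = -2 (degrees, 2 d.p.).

L_z,max = lℏ = 4ℏ.
cos θ_min = 4/√20, so θ_min ≈ 26.57°.
For m_l = -2: cos θ = -2/√20, θ ≈ 116.57°.

L_z,max = 4ℏ; θ_min ≈ 26.57°; θ(m_l=-2) ≈ 116.57°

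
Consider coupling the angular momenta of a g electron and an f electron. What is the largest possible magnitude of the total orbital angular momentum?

The total orbital quantum number L ranges from |l₁ − l₂| to l₁ + l₂ in integer steps.
L ∈ {1, 2, 3, 4, 5, 6, 7}.
The largest magnitude corresponds to L = 7: |L_tot| = ℏ√(7·8) = 2√14 ℏ.

|L_tot|_max = 2√14 ℏ ≈ 7.483ℏ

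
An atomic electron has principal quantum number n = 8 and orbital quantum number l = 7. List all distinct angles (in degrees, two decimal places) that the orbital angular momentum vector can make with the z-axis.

θ ∈ {20.70°, 36.70°, 48.08°, 57.69°, 66.37°, 74.50°, 82.32°, 90.00°, 97.68°, 105.50°, 113.63°, 122.31°, 131.92°, 143.30°, 159.30°}

|L| = ℏ√(l(l+1)) = 2√14 ℏ.
cos θ = m_l/√56 for each m_l ∈ {-7, -6, -5, -4, -3, -2, -1, 0, 1, 2, 3, 4, 5, 6, 7}.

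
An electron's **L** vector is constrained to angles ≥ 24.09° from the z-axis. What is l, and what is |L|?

l = 5, |L| = √30 ℏ ≈ 5.477ℏ

cos θ_min = l/√(l(l+1)) = √(l/(l+1)), so l/(l+1) = cos²(24.09°) = 0.8334.
l = cos²θ/sin²θ ≈ 5.
Then |L| = ℏ√(5·6) = √30 ℏ.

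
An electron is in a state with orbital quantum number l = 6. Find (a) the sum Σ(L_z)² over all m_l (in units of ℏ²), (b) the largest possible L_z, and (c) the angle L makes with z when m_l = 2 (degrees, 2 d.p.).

Σ m_l² = 182, so Σ(L_z)² = 182 ℏ².
L_z,max = lℏ = 6ℏ.
For m_l = 2: cos θ = 2/√42, θ ≈ 72.02°.

Σ(L_z)² = 182 ℏ²; L_z,max = 6ℏ; θ(m_l=2) ≈ 72.02°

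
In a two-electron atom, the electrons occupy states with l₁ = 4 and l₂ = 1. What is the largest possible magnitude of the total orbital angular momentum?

L runs from |4 − 1| = 3 to 4 + 1 = 5.
L ∈ {3, 4, 5}.
The largest magnitude corresponds to L = 5: |L_tot| = ℏ√(5·6) = √30 ℏ.

|L_tot|_max = √30 ℏ ≈ 5.477ℏ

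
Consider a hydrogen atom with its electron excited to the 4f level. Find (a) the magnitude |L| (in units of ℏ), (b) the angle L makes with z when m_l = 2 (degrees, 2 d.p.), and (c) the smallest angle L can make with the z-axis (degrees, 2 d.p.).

The 4f level has l = 3.
|L| = ℏ√(3·4) = 2√3 ℏ ≈ 3.464ℏ.
For m_l = 2: cos θ = 2/√12, θ ≈ 54.74°.
cos θ_min = 3/√12, so θ_min ≈ 30.00°.

|L| = 2√3 ℏ ≈ 3.464ℏ; θ(m_l=2) ≈ 54.74°; θ_min ≈ 30.00°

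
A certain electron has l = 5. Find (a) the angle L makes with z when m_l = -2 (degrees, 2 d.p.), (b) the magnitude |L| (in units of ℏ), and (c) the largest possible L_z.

θ(m_l=-2) ≈ 111.42°; |L| = √30 ℏ ≈ 5.477ℏ; L_z,max = 5ℏ

For m_l = -2: cos θ = -2/√30, θ ≈ 111.42°.
|L| = ℏ√(5·6) = √30 ℏ ≈ 5.477ℏ.
L_z,max = lℏ = 5ℏ.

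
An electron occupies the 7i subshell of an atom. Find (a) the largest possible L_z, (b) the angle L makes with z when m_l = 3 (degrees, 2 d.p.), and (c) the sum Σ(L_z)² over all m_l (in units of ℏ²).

7i means n = 7, l = 6.
L_z,max = lℏ = 6ℏ.
For m_l = 3: cos θ = 3/√42, θ ≈ 62.42°.
Σ m_l² = 182, so Σ(L_z)² = 182 ℏ².

L_z,max = 6ℏ; θ(m_l=3) ≈ 62.42°; Σ(L_z)² = 182 ℏ²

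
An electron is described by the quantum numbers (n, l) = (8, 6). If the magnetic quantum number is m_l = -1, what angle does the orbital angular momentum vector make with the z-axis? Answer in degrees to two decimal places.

θ ≈ 98.88°

|L|² = l(l+1)ℏ² = 42ℏ², so |L| = √42 ℏ.
L_z = m_l ℏ = −1ℏ.
cos θ = L_z/|L| = -1/√42, so θ ≈ 98.88°.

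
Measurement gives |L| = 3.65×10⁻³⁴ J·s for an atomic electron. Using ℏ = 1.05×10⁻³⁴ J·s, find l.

l = 3

Dividing by ℏ: |L|/ℏ ≈ 3.476.
Set l(l+1) = 12.08; the integer solution is l = 3.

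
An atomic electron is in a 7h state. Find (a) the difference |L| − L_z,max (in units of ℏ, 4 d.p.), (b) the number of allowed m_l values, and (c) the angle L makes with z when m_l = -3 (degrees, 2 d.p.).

The 7h subshell has l = 5.
|L| − L_z,max = (√30 − 5)ℏ ≈ 0.4772ℏ.
There are 2l+1 = 11 values of m_l.
For m_l = -3: cos θ = -3/√30, θ ≈ 123.21°.

|L|−L_z,max ≈ 0.4772ℏ; 11 values; θ(m_l=-3) ≈ 123.21°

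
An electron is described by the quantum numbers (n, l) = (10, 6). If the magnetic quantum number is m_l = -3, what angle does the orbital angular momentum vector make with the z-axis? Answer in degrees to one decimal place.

θ ≈ 117.6°

|L|² = l(l+1)ℏ² = 42ℏ², so |L| = √42 ℏ.
L_z = m_l ℏ = −3ℏ.
cos θ = L_z/|L| = -3/√42, so θ ≈ 117.6°.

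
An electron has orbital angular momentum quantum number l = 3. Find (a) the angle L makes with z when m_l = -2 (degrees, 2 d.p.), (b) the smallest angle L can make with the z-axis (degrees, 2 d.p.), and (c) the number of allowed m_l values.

θ(m_l=-2) ≈ 125.26°; θ_min ≈ 30.00°; 7 values

For m_l = -2: cos θ = -2/√12, θ ≈ 125.26°.
cos θ_min = 3/√12, so θ_min ≈ 30.00°.
There are 2l+1 = 7 values of m_l.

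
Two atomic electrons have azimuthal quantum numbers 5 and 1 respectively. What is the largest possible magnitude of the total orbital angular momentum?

L runs from |5 − 1| = 4 to 5 + 1 = 6.
So L can be 4, 5, 6.
The largest magnitude corresponds to L = 6: |L_tot| = ℏ√(6·7) = √42 ℏ.

|L_tot|_max = √42 ℏ ≈ 6.481ℏ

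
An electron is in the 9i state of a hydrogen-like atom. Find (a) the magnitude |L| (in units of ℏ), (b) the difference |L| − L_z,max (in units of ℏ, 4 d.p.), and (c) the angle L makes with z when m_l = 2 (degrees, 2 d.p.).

The 9i subshell has l = 6.
|L| = ℏ√(6·7) = √42 ℏ ≈ 6.481ℏ.
|L| − L_z,max = (√42 − 6)ℏ ≈ 0.4807ℏ.
For m_l = 2: cos θ = 2/√42, θ ≈ 72.02°.

|L| = √42 ℏ ≈ 6.481ℏ; |L|−L_z,max ≈ 0.4807ℏ; θ(m_l=2) ≈ 72.02°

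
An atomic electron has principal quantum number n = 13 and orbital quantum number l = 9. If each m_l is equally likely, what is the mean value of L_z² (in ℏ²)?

⟨L_z²⟩ = 30 ℏ²

The allowed m_l values are -9, -8, -7, -6, -5, -4, -3, -2, -1, 0, 1, 2, 3, 4, 5, 6, 7, 8, 9.
⟨L_z²⟩ = ℏ²·(Σ m_l²)/(2l+1) = ℏ²·570/19 = 30ℏ².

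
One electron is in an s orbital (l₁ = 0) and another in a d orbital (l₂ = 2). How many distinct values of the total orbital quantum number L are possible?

By the triangle rule, |l₁ − l₂| ≤ L ≤ l₁ + l₂.
So L can be 2.
That is 1 value.

1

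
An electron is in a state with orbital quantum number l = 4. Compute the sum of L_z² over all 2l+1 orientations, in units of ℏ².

The allowed m_l values are -4, -3, -2, -1, 0, 1, 2, 3, 4.
Σ m_l² = l(l+1)(2l+1)/3 = 4·5·9/3 = 60.

Σ(L_z)² = 60 ℏ²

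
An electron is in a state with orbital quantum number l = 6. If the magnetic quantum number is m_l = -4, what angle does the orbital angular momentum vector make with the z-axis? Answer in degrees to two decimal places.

|L| = √(l(l+1)) ℏ = √42 ℏ.
L_z = m_l ℏ = −4ℏ.
cos θ = L_z/|L| = -4/√42, so θ ≈ 128.11°.

θ ≈ 128.11°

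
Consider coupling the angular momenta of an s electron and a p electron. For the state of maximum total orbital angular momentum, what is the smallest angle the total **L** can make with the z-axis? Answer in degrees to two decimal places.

L runs from |0 − 1| = 1 to 0 + 1 = 1.
So L can be 1.
The maximum is L = 1, with |L_tot| = ℏ√(1·2) = √2 ℏ.
The minimum angle with z is arccos(1/√2) ≈ 45.00°.

θ_min ≈ 45.00°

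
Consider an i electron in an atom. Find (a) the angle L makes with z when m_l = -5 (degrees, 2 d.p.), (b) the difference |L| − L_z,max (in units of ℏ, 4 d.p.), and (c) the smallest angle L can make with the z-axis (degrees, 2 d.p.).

I corresponds to l = 6.
For m_l = -5: cos θ = -5/√42, θ ≈ 140.49°.
|L| − L_z,max = (√42 − 6)ℏ ≈ 0.4807ℏ.
cos θ_min = 6/√42, so θ_min ≈ 22.21°.

θ(m_l=-5) ≈ 140.49°; |L|−L_z,max ≈ 0.4807ℏ; θ_min ≈ 22.21°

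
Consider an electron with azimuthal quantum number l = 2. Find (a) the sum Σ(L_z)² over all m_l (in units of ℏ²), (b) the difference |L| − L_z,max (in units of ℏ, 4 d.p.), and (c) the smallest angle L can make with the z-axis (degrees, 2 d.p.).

Σ m_l² = 10, so Σ(L_z)² = 10 ℏ².
|L| − L_z,max = (√6 − 2)ℏ ≈ 0.4495ℏ.
cos θ_min = 2/√6, so θ_min ≈ 35.26°.

Σ(L_z)² = 10 ℏ²; |L|−L_z,max ≈ 0.4495ℏ; θ_min ≈ 35.26°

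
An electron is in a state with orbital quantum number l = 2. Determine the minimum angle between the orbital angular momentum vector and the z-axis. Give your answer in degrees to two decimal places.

θ_min ≈ 35.26°

|L| = √(l(l+1)) ℏ = √6 ℏ.
The smallest angle corresponds to the largest L_z, i.e. m_l = l = 2, giving L_z = 2ℏ.
cos θ_min = 2/√6, so θ_min ≈ 35.26°.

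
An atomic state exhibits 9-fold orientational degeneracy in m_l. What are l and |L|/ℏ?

Since there are 2l+1 = 9 values of m_l, l = 4.
|L| = ℏ√(l(l+1)) = ℏ√(4·5) = 2√5 ℏ.

l = 4, |L| = 2√5 ℏ ≈ 4.472ℏ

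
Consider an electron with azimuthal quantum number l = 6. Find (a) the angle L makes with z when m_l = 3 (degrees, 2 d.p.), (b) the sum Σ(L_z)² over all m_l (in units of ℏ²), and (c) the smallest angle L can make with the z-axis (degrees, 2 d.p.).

For m_l = 3: cos θ = 3/√42, θ ≈ 62.42°.
Σ m_l² = 182, so Σ(L_z)² = 182 ℏ².
cos θ_min = 6/√42, so θ_min ≈ 22.21°.

θ(m_l=3) ≈ 62.42°; Σ(L_z)² = 182 ℏ²; θ_min ≈ 22.21°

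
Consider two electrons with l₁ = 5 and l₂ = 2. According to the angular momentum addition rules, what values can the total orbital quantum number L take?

L = 3, 4, 5, 6, 7

By the triangle rule, |l₁ − l₂| ≤ L ≤ l₁ + l₂.
Allowed values: L = 3, 4, 5, 6, 7.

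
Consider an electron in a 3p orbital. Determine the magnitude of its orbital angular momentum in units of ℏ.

|L| = √2 ℏ ≈ 1.414ℏ

The 3p subshell has l = 1.
|L| = ℏ√(l(l+1)) = ℏ√(1·2) = √2 ℏ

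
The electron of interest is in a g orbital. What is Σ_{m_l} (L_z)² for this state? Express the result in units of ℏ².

Σ(L_z)² = 60 ℏ²

For a g orbital, l = 4.
m_l runs from −4 to 4, i.e. {-4, -3, -2, -1, 0, 1, 2, 3, 4}.
Σ m_l² = 2·(1 + 4 + 9 + 16) = 60.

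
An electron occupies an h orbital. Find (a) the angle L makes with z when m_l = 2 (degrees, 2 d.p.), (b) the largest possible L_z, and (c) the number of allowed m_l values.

θ(m_l=2) ≈ 68.58°; L_z,max = 5ℏ; 11 values

An h state has l = 5.
For m_l = 2: cos θ = 2/√30, θ ≈ 68.58°.
L_z,max = lℏ = 5ℏ.
There are 2l+1 = 11 values of m_l.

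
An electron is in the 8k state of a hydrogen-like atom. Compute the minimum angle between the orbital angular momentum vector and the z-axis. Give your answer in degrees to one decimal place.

θ_min ≈ 20.7°

The 8k subshell has l = 7.
|L| = ℏ√(l(l+1)) = 2√14 ℏ.
The smallest angle corresponds to the largest L_z, i.e. m_l = l = 7, giving L_z = 7ℏ.
cos θ_min = 7/√56, so θ_min ≈ 20.7°.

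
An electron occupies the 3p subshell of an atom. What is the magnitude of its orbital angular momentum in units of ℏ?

3p means n = 3, l = 1.
|L| = ℏ√(l(l+1)) = ℏ√(1·2) = √2 ℏ

|L| = √2 ℏ ≈ 1.414ℏ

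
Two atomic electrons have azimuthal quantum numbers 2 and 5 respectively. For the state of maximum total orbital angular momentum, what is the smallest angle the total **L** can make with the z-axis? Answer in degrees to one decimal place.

The total orbital quantum number L ranges from |l₁ − l₂| to l₁ + l₂ in integer steps.
Allowed values: L = 3, 4, 5, 6, 7.
The maximum is L = 7, with |L_tot| = ℏ√(7·8) = 2√14 ℏ.
The minimum angle with z is arccos(7/√56) ≈ 20.7°.

θ_min ≈ 20.7°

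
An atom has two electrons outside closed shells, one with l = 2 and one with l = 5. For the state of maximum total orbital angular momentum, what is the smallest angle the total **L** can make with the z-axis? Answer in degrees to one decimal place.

θ_min ≈ 20.7°

By the triangle rule, |l₁ − l₂| ≤ L ≤ l₁ + l₂.
L ∈ {3, 4, 5, 6, 7}.
The maximum is L = 7, with |L_tot| = ℏ√(7·8) = 2√14 ℏ.
The minimum angle with z is arccos(7/√56) ≈ 20.7°.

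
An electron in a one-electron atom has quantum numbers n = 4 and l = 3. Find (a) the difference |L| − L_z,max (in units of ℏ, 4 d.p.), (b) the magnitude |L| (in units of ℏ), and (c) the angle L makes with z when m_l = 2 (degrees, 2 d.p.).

|L|−L_z,max ≈ 0.4641ℏ; |L| = 2√3 ℏ ≈ 3.464ℏ; θ(m_l=2) ≈ 54.74°

|L| − L_z,max = (2√3 − 3)ℏ ≈ 0.4641ℏ.
|L| = ℏ√(3·4) = 2√3 ℏ ≈ 3.464ℏ.
For m_l = 2: cos θ = 2/√12, θ ≈ 54.74°.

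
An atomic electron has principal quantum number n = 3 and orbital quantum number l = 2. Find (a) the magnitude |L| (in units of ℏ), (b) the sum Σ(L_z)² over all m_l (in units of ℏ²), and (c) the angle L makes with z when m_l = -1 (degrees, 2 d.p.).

|L| = √6 ℏ ≈ 2.449ℏ; Σ(L_z)² = 10 ℏ²; θ(m_l=-1) ≈ 114.09°

|L| = ℏ√(2·3) = √6 ℏ ≈ 2.449ℏ.
Σ m_l² = 10, so Σ(L_z)² = 10 ℏ².
For m_l = -1: cos θ = -1/√6, θ ≈ 114.09°.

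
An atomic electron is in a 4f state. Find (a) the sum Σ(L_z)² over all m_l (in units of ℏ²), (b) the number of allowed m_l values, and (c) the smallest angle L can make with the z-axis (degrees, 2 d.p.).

The 4f subshell has l = 3.
Σ m_l² = 28, so Σ(L_z)² = 28 ℏ².
There are 2l+1 = 7 values of m_l.
cos θ_min = 3/√12, so θ_min ≈ 30.00°.

Σ(L_z)² = 28 ℏ²; 7 values; θ_min ≈ 30.00°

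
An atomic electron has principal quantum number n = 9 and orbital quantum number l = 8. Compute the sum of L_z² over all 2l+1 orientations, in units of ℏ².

The allowed m_l values are -8, -7, -6, -5, -4, -3, -2, -1, 0, 1, 2, 3, 4, 5, 6, 7, 8.
Σ m_l² = l(l+1)(2l+1)/3 = 8·9·17/3 = 408.

Σ(L_z)² = 408 ℏ²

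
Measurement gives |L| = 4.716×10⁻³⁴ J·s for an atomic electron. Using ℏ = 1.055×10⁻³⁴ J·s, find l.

|L|/ℏ = (4.716×10⁻³⁴)/(1.055×10⁻³⁴) ≈ 4.470.
l(l+1) ≈ 4.470² ≈ 19.98, so l = 4.

l = 4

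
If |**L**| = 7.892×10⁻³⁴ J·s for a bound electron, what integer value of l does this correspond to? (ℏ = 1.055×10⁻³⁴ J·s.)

In units of ℏ, |L| ≈ 7.481.
(|L|/ℏ)² = l(l+1) ≈ 55.96 ⇒ l = 7.

l = 7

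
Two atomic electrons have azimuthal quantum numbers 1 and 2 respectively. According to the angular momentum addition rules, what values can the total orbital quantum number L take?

L = 1, 2, 3

Angular momentum addition gives L = |l₁ − l₂|, …, l₁ + l₂.
So L can be 1, 2, 3.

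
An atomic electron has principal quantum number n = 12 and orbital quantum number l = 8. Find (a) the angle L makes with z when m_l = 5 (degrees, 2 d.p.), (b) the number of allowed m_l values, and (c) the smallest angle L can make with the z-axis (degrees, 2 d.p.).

For m_l = 5: cos θ = 5/√72, θ ≈ 53.90°.
There are 2l+1 = 17 values of m_l.
cos θ_min = 8/√72, so θ_min ≈ 19.47°.

θ(m_l=5) ≈ 53.90°; 17 values; θ_min ≈ 19.47°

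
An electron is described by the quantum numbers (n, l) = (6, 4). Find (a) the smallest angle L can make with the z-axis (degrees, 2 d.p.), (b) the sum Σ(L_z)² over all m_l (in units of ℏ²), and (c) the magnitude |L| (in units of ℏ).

θ_min ≈ 26.57°; Σ(L_z)² = 60 ℏ²; |L| = 2√5 ℏ ≈ 4.472ℏ

cos θ_min = 4/√20, so θ_min ≈ 26.57°.
Σ m_l² = 60, so Σ(L_z)² = 60 ℏ².
|L| = ℏ√(4·5) = 2√5 ℏ ≈ 4.472ℏ.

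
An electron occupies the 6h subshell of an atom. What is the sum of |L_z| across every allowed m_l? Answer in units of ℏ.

6h means n = 6, l = 5.
m_l runs from −5 to 5, i.e. {-5, -4, -3, -2, -1, 0, 1, 2, 3, 4, 5}.
Σ|m_l| = 2·5(5+1)/2 = 30.

Σ|L_z| = 30 ℏ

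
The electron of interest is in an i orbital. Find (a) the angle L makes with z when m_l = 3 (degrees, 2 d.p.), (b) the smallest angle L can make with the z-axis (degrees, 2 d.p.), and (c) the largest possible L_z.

θ(m_l=3) ≈ 62.42°; θ_min ≈ 22.21°; L_z,max = 6ℏ

The letter i corresponds to l = 6.
For m_l = 3: cos θ = 3/√42, θ ≈ 62.42°.
cos θ_min = 6/√42, so θ_min ≈ 22.21°.
L_z,max = lℏ = 6ℏ.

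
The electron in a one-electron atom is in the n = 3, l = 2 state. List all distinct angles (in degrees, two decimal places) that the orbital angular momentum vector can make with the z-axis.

θ ∈ {35.26°, 65.91°, 90.00°, 114.09°, 144.74°}

|L|² = l(l+1)ℏ² = 6ℏ², so |L| = √6 ℏ.
cos θ = m_l/√6 for each m_l ∈ {-2, -1, 0, 1, 2}.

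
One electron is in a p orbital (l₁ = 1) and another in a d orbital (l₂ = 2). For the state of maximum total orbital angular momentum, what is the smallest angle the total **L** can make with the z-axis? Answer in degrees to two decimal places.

The total orbital quantum number L ranges from |l₁ − l₂| to l₁ + l₂ in integer steps.
So L can be 1, 2, 3.
The maximum is L = 3, with |L_tot| = ℏ√(3·4) = 2√3 ℏ.
The minimum angle with z is arccos(3/√12) ≈ 30.00°.

θ_min ≈ 30.00°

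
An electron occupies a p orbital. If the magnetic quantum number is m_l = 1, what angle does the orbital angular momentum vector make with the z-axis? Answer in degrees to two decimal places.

The letter p corresponds to l = 1.
|L|² = l(l+1)ℏ² = 2ℏ², so |L| = √2 ℏ.
L_z = m_l ℏ = 1ℏ.
cos θ = L_z/|L| = 1/√2, so θ ≈ 45.00°.

θ ≈ 45.00°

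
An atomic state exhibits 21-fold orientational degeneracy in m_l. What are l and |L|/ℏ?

l = 10, |L| = √110 ℏ ≈ 10.488ℏ

2l + 1 = 21 ⇒ l = 10.
Then |L| = √(l(l+1)) ℏ = √110 ℏ.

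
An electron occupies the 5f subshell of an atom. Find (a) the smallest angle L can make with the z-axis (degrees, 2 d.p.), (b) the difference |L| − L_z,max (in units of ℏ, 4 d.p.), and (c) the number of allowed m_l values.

θ_min ≈ 30.00°; |L|−L_z,max ≈ 0.4641ℏ; 7 values

5f means n = 5, l = 3.
cos θ_min = 3/√12, so θ_min ≈ 30.00°.
|L| − L_z,max = (2√3 − 3)ℏ ≈ 0.4641ℏ.
There are 2l+1 = 7 values of m_l.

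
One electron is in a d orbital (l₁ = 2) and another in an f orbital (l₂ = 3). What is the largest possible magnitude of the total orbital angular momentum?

Angular momentum addition gives L = |l₁ − l₂|, …, l₁ + l₂.
L ∈ {1, 2, 3, 4, 5}.
The largest magnitude corresponds to L = 5: |L_tot| = ℏ√(5·6) = √30 ℏ.

|L_tot|_max = √30 ℏ ≈ 5.477ℏ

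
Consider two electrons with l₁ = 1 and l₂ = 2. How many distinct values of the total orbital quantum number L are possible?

3

L runs from |1 − 2| = 1 to 1 + 2 = 3.
L ∈ {1, 2, 3}.
That is 3 values.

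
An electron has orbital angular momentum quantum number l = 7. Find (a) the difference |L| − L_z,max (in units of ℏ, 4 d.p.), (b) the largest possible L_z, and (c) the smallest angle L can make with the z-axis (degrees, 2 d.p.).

|L| − L_z,max = (2√14 − 7)ℏ ≈ 0.4833ℏ.
L_z,max = lℏ = 7ℏ.
cos θ_min = 7/√56, so θ_min ≈ 20.70°.

|L|−L_z,max ≈ 0.4833ℏ; L_z,max = 7ℏ; θ_min ≈ 20.70°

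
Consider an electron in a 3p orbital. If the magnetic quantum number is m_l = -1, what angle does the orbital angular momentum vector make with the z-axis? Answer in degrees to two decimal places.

3p means n = 3, l = 1.
|L|² = l(l+1)ℏ² = 2ℏ², so |L| = √2 ℏ.
L_z = m_l ℏ = −1ℏ.
cos θ = L_z/|L| = -1/√2, so θ ≈ 135.00°.

θ ≈ 135.00°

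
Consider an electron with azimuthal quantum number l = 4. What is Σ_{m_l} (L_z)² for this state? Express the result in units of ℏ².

m_l runs from −4 to 4, i.e. {-4, -3, -2, -1, 0, 1, 2, 3, 4}.
Σ m_l² = l(l+1)(2l+1)/3 = 4·5·9/3 = 60.

Σ(L_z)² = 60 ℏ²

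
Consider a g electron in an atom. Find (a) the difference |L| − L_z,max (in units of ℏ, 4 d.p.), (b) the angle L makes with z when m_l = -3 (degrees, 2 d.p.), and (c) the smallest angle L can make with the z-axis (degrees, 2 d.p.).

The letter g corresponds to l = 4.
|L| − L_z,max = (2√5 − 4)ℏ ≈ 0.4721ℏ.
For m_l = -3: cos θ = -3/√20, θ ≈ 132.13°.
cos θ_min = 4/√20, so θ_min ≈ 26.57°.

|L|−L_z,max ≈ 0.4721ℏ; θ(m_l=-3) ≈ 132.13°; θ_min ≈ 26.57°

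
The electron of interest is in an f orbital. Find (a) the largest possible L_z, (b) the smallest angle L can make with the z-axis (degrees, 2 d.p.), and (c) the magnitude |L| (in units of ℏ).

For an f orbital, l = 3.
L_z,max = lℏ = 3ℏ.
cos θ_min = 3/√12, so θ_min ≈ 30.00°.
|L| = ℏ√(3·4) = 2√3 ℏ ≈ 3.464ℏ.

L_z,max = 3ℏ; θ_min ≈ 30.00°; |L| = 2√3 ℏ ≈ 3.464ℏ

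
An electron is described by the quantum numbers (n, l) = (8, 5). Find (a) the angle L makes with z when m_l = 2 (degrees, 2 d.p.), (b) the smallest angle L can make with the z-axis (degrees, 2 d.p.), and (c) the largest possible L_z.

For m_l = 2: cos θ = 2/√30, θ ≈ 68.58°.
cos θ_min = 5/√30, so θ_min ≈ 24.09°.
L_z,max = lℏ = 5ℏ.

θ(m_l=2) ≈ 68.58°; θ_min ≈ 24.09°; L_z,max = 5ℏ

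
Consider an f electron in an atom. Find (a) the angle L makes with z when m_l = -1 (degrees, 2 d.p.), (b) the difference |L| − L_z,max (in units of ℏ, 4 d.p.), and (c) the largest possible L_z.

θ(m_l=-1) ≈ 106.78°; |L|−L_z,max ≈ 0.4641ℏ; L_z,max = 3ℏ

The letter f corresponds to l = 3.
For m_l = -1: cos θ = -1/√12, θ ≈ 106.78°.
|L| − L_z,max = (2√3 − 3)ℏ ≈ 0.4641ℏ.
L_z,max = lℏ = 3ℏ.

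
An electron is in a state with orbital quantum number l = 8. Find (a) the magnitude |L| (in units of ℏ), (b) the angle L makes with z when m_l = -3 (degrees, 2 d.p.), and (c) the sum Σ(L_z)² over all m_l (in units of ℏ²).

|L| = ℏ√(8·9) = 6√2 ℏ ≈ 8.485ℏ.
For m_l = -3: cos θ = -3/√72, θ ≈ 110.70°.
Σ m_l² = 408, so Σ(L_z)² = 408 ℏ².

|L| = 6√2 ℏ ≈ 8.485ℏ; θ(m_l=-3) ≈ 110.70°; Σ(L_z)² = 408 ℏ²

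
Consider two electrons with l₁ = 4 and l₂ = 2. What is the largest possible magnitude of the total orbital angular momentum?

L runs from |4 − 2| = 2 to 4 + 2 = 6.
So L can be 2, 3, 4, 5, 6.
The largest magnitude corresponds to L = 6: |L_tot| = ℏ√(6·7) = √42 ℏ.

|L_tot|_max = √42 ℏ ≈ 6.481ℏ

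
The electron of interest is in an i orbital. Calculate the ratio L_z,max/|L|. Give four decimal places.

For an i orbital, l = 6.
|L| = √42 ℏ ≈ 6.4807ℏ, while L_z,max = lℏ = 6ℏ.
L_z,max/|L| = 6/√42 = 0.9258.

L_z,max/|L| = 0.9258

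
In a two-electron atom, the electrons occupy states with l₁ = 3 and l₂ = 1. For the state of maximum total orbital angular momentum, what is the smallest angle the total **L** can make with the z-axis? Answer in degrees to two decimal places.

Angular momentum addition gives L = |l₁ − l₂|, …, l₁ + l₂.
Allowed values: L = 2, 3, 4.
The maximum is L = 4, with |L_tot| = ℏ√(4·5) = 2√5 ℏ.
The minimum angle with z is arccos(4/√20) ≈ 26.57°.

θ_min ≈ 26.57°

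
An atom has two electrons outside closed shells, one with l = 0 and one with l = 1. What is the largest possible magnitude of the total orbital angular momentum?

|L_tot|_max = √2 ℏ ≈ 1.414ℏ

Angular momentum addition gives L = |l₁ − l₂|, …, l₁ + l₂.
So L can be 1.
The largest magnitude corresponds to L = 1: |L_tot| = ℏ√(1·2) = √2 ℏ.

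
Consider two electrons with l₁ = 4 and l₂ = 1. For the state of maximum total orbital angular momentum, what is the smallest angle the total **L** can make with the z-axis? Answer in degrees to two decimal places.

θ_min ≈ 24.09°

The total orbital quantum number L ranges from |l₁ − l₂| to l₁ + l₂ in integer steps.
So L can be 3, 4, 5.
The maximum is L = 5, with |L_tot| = ℏ√(5·6) = √30 ℏ.
The minimum angle with z is arccos(5/√30) ≈ 24.09°.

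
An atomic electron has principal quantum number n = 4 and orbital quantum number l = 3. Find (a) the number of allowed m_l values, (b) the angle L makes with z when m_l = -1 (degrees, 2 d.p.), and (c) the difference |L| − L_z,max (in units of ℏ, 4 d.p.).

7 values; θ(m_l=-1) ≈ 106.78°; |L|−L_z,max ≈ 0.4641ℏ

There are 2l+1 = 7 values of m_l.
For m_l = -1: cos θ = -1/√12, θ ≈ 106.78°.
|L| − L_z,max = (2√3 − 3)ℏ ≈ 0.4641ℏ.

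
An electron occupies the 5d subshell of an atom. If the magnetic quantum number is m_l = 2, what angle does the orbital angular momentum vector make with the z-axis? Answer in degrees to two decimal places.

θ ≈ 35.26°

The 5d subshell has l = 2.
|L|² = l(l+1)ℏ² = 6ℏ², so |L| = √6 ℏ.
L_z = m_l ℏ = 2ℏ.
cos θ = L_z/|L| = 2/√6, so θ ≈ 35.26°.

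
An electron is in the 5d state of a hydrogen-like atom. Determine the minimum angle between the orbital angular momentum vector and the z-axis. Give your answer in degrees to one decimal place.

For 5d, l = 2.
|L| = ℏ√(l(l+1)) = √6 ℏ.
The smallest angle corresponds to the largest L_z, i.e. m_l = l = 2, giving L_z = 2ℏ.
cos θ_min = 2/√6, so θ_min ≈ 35.3°.

θ_min ≈ 35.3°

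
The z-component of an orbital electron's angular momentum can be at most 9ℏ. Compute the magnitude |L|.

|L| = 3√10 ℏ ≈ 9.487ℏ

The maximum L_z equals lℏ, giving l = 9.
Then |L| = ℏ√(9·10) = 3√10 ℏ.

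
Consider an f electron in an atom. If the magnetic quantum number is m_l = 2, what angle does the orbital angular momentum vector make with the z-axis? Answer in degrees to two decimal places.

For an f orbital, l = 3.
|L| = ℏ√(l(l+1)) = 2√3 ℏ.
L_z = m_l ℏ = 2ℏ.
cos θ = L_z/|L| = 2/√12, so θ ≈ 54.74°.

θ ≈ 54.74°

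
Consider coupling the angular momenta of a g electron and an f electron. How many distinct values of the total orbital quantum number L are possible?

By the triangle rule, |l₁ − l₂| ≤ L ≤ l₁ + l₂.
L ∈ {1, 2, 3, 4, 5, 6, 7}.
That is 7 values.

7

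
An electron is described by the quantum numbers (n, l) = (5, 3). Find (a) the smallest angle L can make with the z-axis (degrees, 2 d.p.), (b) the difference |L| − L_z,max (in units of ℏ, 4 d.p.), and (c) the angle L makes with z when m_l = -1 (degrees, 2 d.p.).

cos θ_min = 3/√12, so θ_min ≈ 30.00°.
|L| − L_z,max = (2√3 − 3)ℏ ≈ 0.4641ℏ.
For m_l = -1: cos θ = -1/√12, θ ≈ 106.78°.

θ_min ≈ 30.00°; |L|−L_z,max ≈ 0.4641ℏ; θ(m_l=-1) ≈ 106.78°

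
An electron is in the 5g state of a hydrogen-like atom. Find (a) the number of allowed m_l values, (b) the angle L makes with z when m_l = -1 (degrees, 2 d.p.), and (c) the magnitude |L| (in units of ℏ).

The 5g subshell has l = 4.
There are 2l+1 = 9 values of m_l.
For m_l = -1: cos θ = -1/√20, θ ≈ 102.92°.
|L| = ℏ√(4·5) = 2√5 ℏ ≈ 4.472ℏ.

9 values; θ(m_l=-1) ≈ 102.92°; |L| = 2√5 ℏ ≈ 4.472ℏ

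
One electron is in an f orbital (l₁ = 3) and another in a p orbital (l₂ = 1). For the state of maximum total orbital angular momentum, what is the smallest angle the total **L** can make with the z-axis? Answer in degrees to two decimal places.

θ_min ≈ 26.57°

The total orbital quantum number L ranges from |l₁ − l₂| to l₁ + l₂ in integer steps.
L ∈ {2, 3, 4}.
The maximum is L = 4, with |L_tot| = ℏ√(4·5) = 2√5 ℏ.
The minimum angle with z is arccos(4/√20) ≈ 26.57°.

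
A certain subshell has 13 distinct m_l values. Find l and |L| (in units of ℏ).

l = 6, |L| = √42 ℏ ≈ 6.481ℏ

13 = 2l + 1, so l = (13−1)/2 = 6.
|L| = ℏ√(l(l+1)) = ℏ√(6·7) = √42 ℏ.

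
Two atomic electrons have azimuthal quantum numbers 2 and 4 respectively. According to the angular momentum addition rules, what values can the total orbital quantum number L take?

L = 2, 3, 4, 5, 6

Angular momentum addition gives L = |l₁ − l₂|, …, l₁ + l₂.
So L can be 2, 3, 4, 5, 6.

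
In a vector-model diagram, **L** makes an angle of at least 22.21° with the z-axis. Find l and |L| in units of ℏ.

cos θ_min = l/√(l(l+1)) = √(l/(l+1)), so l/(l+1) = cos²(22.21°) = 0.8571.
l = cos²θ/sin²θ ≈ 6.
Then |L| = ℏ√(6·7) = √42 ℏ.

l = 6, |L| = √42 ℏ ≈ 6.481ℏ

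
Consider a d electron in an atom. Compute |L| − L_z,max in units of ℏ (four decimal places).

|L| − L_z,max ≈ 0.4495ℏ

For a d orbital, l = 2.
|L| = √6 ℏ ≈ 2.4495ℏ, while L_z,max = lℏ = 2ℏ.
The difference is (√6 − 2)ℏ ≈ 0.4495ℏ.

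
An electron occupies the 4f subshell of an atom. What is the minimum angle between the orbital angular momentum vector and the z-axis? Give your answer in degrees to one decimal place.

For 4f, l = 3.
|L| = ℏ√(l(l+1)) = 2√3 ℏ.
The smallest angle corresponds to the largest L_z, i.e. m_l = l = 3, giving L_z = 3ℏ.
cos θ_min = 3/√12, so θ_min ≈ 30.0°.

θ_min ≈ 30.0°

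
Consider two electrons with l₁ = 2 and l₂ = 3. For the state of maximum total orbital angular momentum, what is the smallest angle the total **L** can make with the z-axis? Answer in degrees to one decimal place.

L runs from |2 − 3| = 1 to 2 + 3 = 5.
So L can be 1, 2, 3, 4, 5.
The maximum is L = 5, with |L_tot| = ℏ√(5·6) = √30 ℏ.
The minimum angle with z is arccos(5/√30) ≈ 24.1°.

θ_min ≈ 24.1°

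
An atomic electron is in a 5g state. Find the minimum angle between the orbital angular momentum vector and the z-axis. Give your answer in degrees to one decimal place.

For 5g, l = 4.
|L|² = l(l+1)ℏ² = 20ℏ², so |L| = 2√5 ℏ.
The smallest angle corresponds to the largest L_z, i.e. m_l = l = 4, giving L_z = 4ℏ.
cos θ_min = 4/√20, so θ_min ≈ 26.6°.

θ_min ≈ 26.6°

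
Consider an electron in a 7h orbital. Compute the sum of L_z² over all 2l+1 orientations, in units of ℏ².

7h means n = 7, l = 5.
m_l ∈ {-5, -4, -3, -2, -1, 0, 1, 2, 3, 4, 5}.
Σ m_l² = 2·(1 + 4 + 9 + 16 + 25) = 110.

Σ(L_z)² = 110 ℏ²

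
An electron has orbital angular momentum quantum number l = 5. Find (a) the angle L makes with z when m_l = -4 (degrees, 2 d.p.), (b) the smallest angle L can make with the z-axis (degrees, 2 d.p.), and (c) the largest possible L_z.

θ(m_l=-4) ≈ 136.91°; θ_min ≈ 24.09°; L_z,max = 5ℏ

For m_l = -4: cos θ = -4/√30, θ ≈ 136.91°.
cos θ_min = 5/√30, so θ_min ≈ 24.09°.
L_z,max = lℏ = 5ℏ.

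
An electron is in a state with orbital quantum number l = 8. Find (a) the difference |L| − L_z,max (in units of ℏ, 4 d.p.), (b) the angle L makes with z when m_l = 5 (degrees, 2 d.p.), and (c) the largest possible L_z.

|L|−L_z,max ≈ 0.4853ℏ; θ(m_l=5) ≈ 53.90°; L_z,max = 8ℏ

|L| − L_z,max = (6√2 − 8)ℏ ≈ 0.4853ℏ.
For m_l = 5: cos θ = 5/√72, θ ≈ 53.90°.
L_z,max = lℏ = 8ℏ.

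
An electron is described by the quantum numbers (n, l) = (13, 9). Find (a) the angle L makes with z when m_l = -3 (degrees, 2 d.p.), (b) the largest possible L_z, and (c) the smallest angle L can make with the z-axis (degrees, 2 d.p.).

θ(m_l=-3) ≈ 108.43°; L_z,max = 9ℏ; θ_min ≈ 18.43°

For m_l = -3: cos θ = -3/√90, θ ≈ 108.43°.
L_z,max = lℏ = 9ℏ.
cos θ_min = 9/√90, so θ_min ≈ 18.43°.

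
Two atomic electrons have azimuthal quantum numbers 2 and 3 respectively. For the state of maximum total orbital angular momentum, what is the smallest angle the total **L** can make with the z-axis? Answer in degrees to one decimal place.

The total orbital quantum number L ranges from |l₁ − l₂| to l₁ + l₂ in integer steps.
Allowed values: L = 1, 2, 3, 4, 5.
The maximum is L = 5, with |L_tot| = ℏ√(5·6) = √30 ℏ.
The minimum angle with z is arccos(5/√30) ≈ 24.1°.

θ_min ≈ 24.1°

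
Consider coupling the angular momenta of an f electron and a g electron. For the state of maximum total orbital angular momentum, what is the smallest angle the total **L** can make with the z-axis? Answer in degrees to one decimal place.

θ_min ≈ 20.7°

Angular momentum addition gives L = |l₁ − l₂|, …, l₁ + l₂.
Allowed values: L = 1, 2, 3, 4, 5, 6, 7.
The maximum is L = 7, with |L_tot| = ℏ√(7·8) = 2√14 ℏ.
The minimum angle with z is arccos(7/√56) ≈ 20.7°.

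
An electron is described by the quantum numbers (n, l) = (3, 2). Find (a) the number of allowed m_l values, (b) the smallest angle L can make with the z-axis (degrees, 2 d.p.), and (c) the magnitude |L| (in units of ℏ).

5 values; θ_min ≈ 35.26°; |L| = √6 ℏ ≈ 2.449ℏ

There are 2l+1 = 5 values of m_l.
cos θ_min = 2/√6, so θ_min ≈ 35.26°.
|L| = ℏ√(2·3) = √6 ℏ ≈ 2.449ℏ.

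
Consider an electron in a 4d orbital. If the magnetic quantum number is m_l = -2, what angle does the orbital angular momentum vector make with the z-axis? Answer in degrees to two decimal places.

The 4d subshell has l = 2.
|L| = √(l(l+1)) ℏ = √6 ℏ.
L_z = m_l ℏ = −2ℏ.
cos θ = L_z/|L| = -2/√6, so θ ≈ 144.74°.

θ ≈ 144.74°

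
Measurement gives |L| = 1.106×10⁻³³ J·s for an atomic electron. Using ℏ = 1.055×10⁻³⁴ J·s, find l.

Dividing by ℏ: |L|/ℏ ≈ 10.483.
l(l+1) ≈ 10.483² ≈ 109.90, so l = 10.

l = 10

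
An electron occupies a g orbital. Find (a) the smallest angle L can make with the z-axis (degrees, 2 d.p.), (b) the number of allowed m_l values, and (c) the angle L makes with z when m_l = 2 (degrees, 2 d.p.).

For a g orbital, l = 4.
cos θ_min = 4/√20, so θ_min ≈ 26.57°.
There are 2l+1 = 9 values of m_l.
For m_l = 2: cos θ = 2/√20, θ ≈ 63.43°.

θ_min ≈ 26.57°; 9 values; θ(m_l=2) ≈ 63.43°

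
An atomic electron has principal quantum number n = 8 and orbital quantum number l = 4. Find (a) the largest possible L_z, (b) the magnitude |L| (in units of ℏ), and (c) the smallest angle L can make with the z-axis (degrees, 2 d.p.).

L_z,max = lℏ = 4ℏ.
|L| = ℏ√(4·5) = 2√5 ℏ ≈ 4.472ℏ.
cos θ_min = 4/√20, so θ_min ≈ 26.57°.

L_z,max = 4ℏ; |L| = 2√5 ℏ ≈ 4.472ℏ; θ_min ≈ 26.57°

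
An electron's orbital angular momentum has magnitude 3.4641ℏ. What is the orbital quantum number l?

l = 3

|L| = ℏ√(l(l+1)), so l(l+1) = 12.
Solving: l = 3.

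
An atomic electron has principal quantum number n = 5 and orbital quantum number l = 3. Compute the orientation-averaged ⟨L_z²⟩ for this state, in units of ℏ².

The allowed m_l values are -3, -2, -1, 0, 1, 2, 3.
⟨L_z²⟩ = ℏ²·(Σ m_l²)/(2l+1) = ℏ²·28/7 = 4ℏ².

⟨L_z²⟩ = 4 ℏ²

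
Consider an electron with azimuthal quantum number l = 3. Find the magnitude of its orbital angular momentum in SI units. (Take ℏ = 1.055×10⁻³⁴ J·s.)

|L| = ℏ√(l(l+1)) = ℏ√(3·4) = 2√3 ℏ
Numerically, |L| = 3.464 × (1.055×10⁻³⁴ J·s) = 3.655×10⁻³⁴ J·s.

|L| = 3.655×10⁻³⁴ J·s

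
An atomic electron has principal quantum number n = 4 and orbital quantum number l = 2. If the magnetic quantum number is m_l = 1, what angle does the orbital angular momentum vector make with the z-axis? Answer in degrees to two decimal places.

θ ≈ 65.91°

|L| = √(l(l+1)) ℏ = √6 ℏ.
L_z = m_l ℏ = 1ℏ.
cos θ = L_z/|L| = 1/√6, so θ ≈ 65.91°.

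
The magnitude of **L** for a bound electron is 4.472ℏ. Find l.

|L| = ℏ√(l(l+1)), so l(l+1) = 20.
Solving: l = 4.

l = 4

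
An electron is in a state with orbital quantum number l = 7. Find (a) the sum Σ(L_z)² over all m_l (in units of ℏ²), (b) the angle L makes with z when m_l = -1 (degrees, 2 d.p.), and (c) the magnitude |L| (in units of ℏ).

Σ(L_z)² = 280 ℏ²; θ(m_l=-1) ≈ 97.68°; |L| = 2√14 ℏ ≈ 7.483ℏ

Σ m_l² = 280, so Σ(L_z)² = 280 ℏ².
For m_l = -1: cos θ = -1/√56, θ ≈ 97.68°.
|L| = ℏ√(7·8) = 2√14 ℏ ≈ 7.483ℏ.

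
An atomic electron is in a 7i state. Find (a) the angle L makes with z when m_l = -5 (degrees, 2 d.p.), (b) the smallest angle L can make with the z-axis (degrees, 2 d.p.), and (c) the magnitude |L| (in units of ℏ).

θ(m_l=-5) ≈ 140.49°; θ_min ≈ 22.21°; |L| = √42 ℏ ≈ 6.481ℏ

7i means n = 7, l = 6.
For m_l = -5: cos θ = -5/√42, θ ≈ 140.49°.
cos θ_min = 6/√42, so θ_min ≈ 22.21°.
|L| = ℏ√(6·7) = √42 ℏ ≈ 6.481ℏ.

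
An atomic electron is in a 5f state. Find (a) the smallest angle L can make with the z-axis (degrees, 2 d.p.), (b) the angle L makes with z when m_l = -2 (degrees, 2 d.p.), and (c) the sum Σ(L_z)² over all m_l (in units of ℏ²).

5f means n = 5, l = 3.
cos θ_min = 3/√12, so θ_min ≈ 30.00°.
For m_l = -2: cos θ = -2/√12, θ ≈ 125.26°.
Σ m_l² = 28, so Σ(L_z)² = 28 ℏ².

θ_min ≈ 30.00°; θ(m_l=-2) ≈ 125.26°; Σ(L_z)² = 28 ℏ²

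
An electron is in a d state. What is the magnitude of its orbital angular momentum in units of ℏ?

|L| = √6 ℏ ≈ 2.449ℏ

The letter d corresponds to l = 2.
|L| = ℏ√(l(l+1)) = ℏ√(2·3) = √6 ℏ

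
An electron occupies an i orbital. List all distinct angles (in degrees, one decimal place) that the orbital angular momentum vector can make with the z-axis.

θ ∈ {22.2°, 39.5°, 51.9°, 62.4°, 72.0°, 81.1°, 90.0°, 98.9°, 108.0°, 117.6°, 128.1°, 140.5°, 157.8°}

An i state has l = 6.
|L| = √(l(l+1)) ℏ = √42 ℏ.
cos θ = m_l/√42 for each m_l ∈ {-6, -5, -4, -3, -2, -1, 0, 1, 2, 3, 4, 5, 6}.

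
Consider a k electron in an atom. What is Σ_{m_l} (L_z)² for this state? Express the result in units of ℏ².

A k state has l = 7.
m_l ∈ {-7, -6, -5, -4, -3, -2, -1, 0, 1, 2, 3, 4, 5, 6, 7}.
Σ m_l² = 2·(1 + 4 + 9 + 16 + 25 + 36 + 49) = 280.

Σ(L_z)² = 280 ℏ²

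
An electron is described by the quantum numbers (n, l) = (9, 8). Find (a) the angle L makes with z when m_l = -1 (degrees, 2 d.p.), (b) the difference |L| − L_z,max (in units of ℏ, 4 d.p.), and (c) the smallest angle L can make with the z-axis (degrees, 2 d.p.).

For m_l = -1: cos θ = -1/√72, θ ≈ 96.77°.
|L| − L_z,max = (6√2 − 8)ℏ ≈ 0.4853ℏ.
cos θ_min = 8/√72, so θ_min ≈ 19.47°.

θ(m_l=-1) ≈ 96.77°; |L|−L_z,max ≈ 0.4853ℏ; θ_min ≈ 19.47°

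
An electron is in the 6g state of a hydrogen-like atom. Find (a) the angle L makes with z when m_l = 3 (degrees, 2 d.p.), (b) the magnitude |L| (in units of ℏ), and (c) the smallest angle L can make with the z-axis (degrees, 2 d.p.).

θ(m_l=3) ≈ 47.87°; |L| = 2√5 ℏ ≈ 4.472ℏ; θ_min ≈ 26.57°

For 6g, l = 4.
For m_l = 3: cos θ = 3/√20, θ ≈ 47.87°.
|L| = ℏ√(4·5) = 2√5 ℏ ≈ 4.472ℏ.
cos θ_min = 4/√20, so θ_min ≈ 26.57°.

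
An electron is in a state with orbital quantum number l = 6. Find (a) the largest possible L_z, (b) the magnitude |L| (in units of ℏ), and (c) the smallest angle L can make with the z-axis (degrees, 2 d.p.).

L_z,max = 6ℏ; |L| = √42 ℏ ≈ 6.481ℏ; θ_min ≈ 22.21°

L_z,max = lℏ = 6ℏ.
|L| = ℏ√(6·7) = √42 ℏ ≈ 6.481ℏ.
cos θ_min = 6/√42, so θ_min ≈ 22.21°.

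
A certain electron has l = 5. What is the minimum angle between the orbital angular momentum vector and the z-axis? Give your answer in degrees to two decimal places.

θ_min ≈ 24.09°

|L| = ℏ√(l(l+1)) = √30 ℏ.
The smallest angle corresponds to the largest L_z, i.e. m_l = l = 5, giving L_z = 5ℏ.
cos θ_min = 5/√30, so θ_min ≈ 24.09°.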